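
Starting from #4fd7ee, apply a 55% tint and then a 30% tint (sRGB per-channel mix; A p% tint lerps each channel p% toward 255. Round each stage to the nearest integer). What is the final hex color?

#4fd7ee is rgb(79, 215, 238).
Lerp each channel 55% toward 255:
  R: 79 + 96.8 = 175.8 → 176
  G: 215 + 22 = 237 → 237
  B: 238 + 0.55×(255−238) = 238 + 9.35 = 247.35 → 247
After the tint: rgb(176, 237, 247) = #b0edf7.
Per channel, c → c + 0.3(255 − c):
  R: 176 + 23.7 = 199.7 → 200
  G: 237 + 5.4 = 242.4 → 242
  B: 247 + 2.4 = 249.4 → 249
rgb(200, 242, 249) = #c8f2f9.

#c8f2f9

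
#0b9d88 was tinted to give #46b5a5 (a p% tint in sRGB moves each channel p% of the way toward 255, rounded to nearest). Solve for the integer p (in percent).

24%

#0b9d88 is rgb(11, 157, 136); #46b5a5 is rgb(70, 181, 165).
On the R channel (widest range): 70 ≈ 11 + (p/100)(255 − 11), so p ≈ 100×(70 − 11)/(255 − 11) = 5900/244 = 24.18.
p = 24 reproduces all three channels after rounding.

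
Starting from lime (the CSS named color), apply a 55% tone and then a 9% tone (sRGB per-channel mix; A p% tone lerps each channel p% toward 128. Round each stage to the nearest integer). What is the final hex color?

CSS lime is rgb(0, 255, 0).
Lerp each channel 55% toward 128:
  R: 0 + 70.4 = 70.4 → 70
  G: 255 − 69.85 = 185.15 → 185
  B: 0 + 70.4 = 70.4 → 70
After the tone: rgb(70, 185, 70) = #46B946.
Per channel, c → c + 0.09(128 − c):
  R: 70 + 0.09×(128−70) = 70 + 5.22 = 75.22 → 75
  G: 185 − 5.13 = 179.87 → 180
  B: 70 + 0.09×(128−70) = 70 + 5.22 = 75.22 → 75
rgb(75, 180, 75) = #4BB44B.

#4BB44B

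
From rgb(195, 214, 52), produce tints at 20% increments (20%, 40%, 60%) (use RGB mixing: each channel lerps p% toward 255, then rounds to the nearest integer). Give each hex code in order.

20%: (195 + 12 = 207→207, 214 + 8.2 = 222.2→222, 52 + 40.6 = 92.6→93) → #CFDE5D
40%: (195 + 24 = 219→219, 214 + 16.4 = 230.4→230, 52 + 81.2 = 133.2→133) → #DBE685
60%: (195 + 36 = 231→231, 214 + 24.6 = 238.6→239, 52 + 121.8 = 173.8→174) → #E7EFAE

#CFDE5D, #DBE685, #E7EFAE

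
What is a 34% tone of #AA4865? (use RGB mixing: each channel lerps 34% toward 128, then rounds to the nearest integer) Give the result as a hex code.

#9C5B6E

#AA4865 is rgb(170, 72, 101).
A 34% tone moves each channel 34% toward 128:
  R: 170 − 14.28 = 155.72 → 156
  G: 72 + 0.34×(128−72) = 72 + 19.04 = 91.04 → 91
  B: 101 + 0.34×(128−101) = 101 + 9.18 = 110.18 → 110
rgb(156, 91, 110) = #9C5B6E.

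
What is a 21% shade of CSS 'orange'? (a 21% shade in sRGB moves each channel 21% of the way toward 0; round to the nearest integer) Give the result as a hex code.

CSS orange is rgb(255, 165, 0).
Per channel, c → c + 0.21(0 − c):
  R: 255 + 0.21×(0−255) = 255 − 53.55 = 201.45 → 201
  G: 165 + 0.21×(0−165) = 165 − 34.65 = 130.35 → 130
  B: 0 + 0.21×(0−0) = 0 + 0 = 0 → 0
rgb(201, 130, 0) = #c98200.

#c98200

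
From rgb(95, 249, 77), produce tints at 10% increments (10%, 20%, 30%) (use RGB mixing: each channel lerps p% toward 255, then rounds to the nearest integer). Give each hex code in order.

#6ffa5f, #7ffa71, #8ffb82

10%: (95 + 16 = 111→111, 249 + 0.6 = 249.6→250, 77 + 17.8 = 94.8→95) → #6ffa5f
20%: (95 + 32 = 127→127, 249 + 1.2 = 250.2→250, 77 + 35.6 = 112.6→113) → #7ffa71
30%: (95 + 48 = 143→143, 249 + 1.8 = 250.8→251, 77 + 53.4 = 130.4→130) → #8ffb82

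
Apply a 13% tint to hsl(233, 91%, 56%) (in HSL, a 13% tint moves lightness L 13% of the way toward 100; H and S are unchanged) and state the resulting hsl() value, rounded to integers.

hsl(233, 91%, 62%)

L moves 13% from 56 toward 100: 56 + 5.72 = 61.72 → 62.
H and S are unchanged.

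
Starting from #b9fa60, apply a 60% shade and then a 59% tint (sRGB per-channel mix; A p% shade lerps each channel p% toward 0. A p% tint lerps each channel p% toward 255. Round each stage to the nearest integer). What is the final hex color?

#b5bfa6

#b9fa60 is rgb(185, 250, 96).
Lerp each channel 60% toward 0:
  R: 185 − 111 = 74 → 74
  G: 250 + 0.6×(0−250) = 250 − 150 = 100 → 100
  B: 96 − 57.6 = 38.4 → 38
After the shade: rgb(74, 100, 38) = #4a6426.
Lerp each channel 59% toward 255:
  R: 74 + 0.59×(255−74) = 74 + 106.79 = 180.79 → 181
  G: 100 + 0.59×(255−100) = 100 + 91.45 = 191.45 → 191
  B: 38 + 0.59×(255−38) = 38 + 128.03 = 166.03 → 166
rgb(181, 191, 166) = #b5bfa6.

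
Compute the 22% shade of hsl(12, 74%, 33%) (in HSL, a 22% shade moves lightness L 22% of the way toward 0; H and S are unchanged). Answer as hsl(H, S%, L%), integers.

L moves 22% from 33 toward 0: 33 − 7.26 = 25.74 → 26.
H and S are unchanged.

hsl(12, 74%, 26%)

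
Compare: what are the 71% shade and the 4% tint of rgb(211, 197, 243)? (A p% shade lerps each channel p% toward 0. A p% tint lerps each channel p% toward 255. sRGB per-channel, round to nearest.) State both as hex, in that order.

71% shade:
  R: 211 − 149.81 = 61.19 → 61
  G: 197 + 0.71×(0−197) = 197 − 139.87 = 57.13 → 57
  B: 243 − 172.53 = 70.47 → 70
  → #3D3946
4% tint:
  R: 211 + 0.04×(255−211) = 211 + 1.76 = 212.76 → 213
  G: 197 + 2.32 = 199.32 → 199
  B: 243 + 0.04×(255−243) = 243 + 0.48 = 243.48 → 243
  → #D5C7F3

#3D3946, #D5C7F3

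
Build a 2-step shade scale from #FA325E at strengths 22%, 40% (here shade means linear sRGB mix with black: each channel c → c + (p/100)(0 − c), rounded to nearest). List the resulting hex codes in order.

#FA325E is rgb(250, 50, 94).
22%: (250 − 55 = 195→195, 50 − 11 = 39→39, 94 − 20.68 = 73.32→73) → #C32749
40%: (250 − 100 = 150→150, 50 − 20 = 30→30, 94 − 37.6 = 56.4→56) → #961E38

#C32749, #961E38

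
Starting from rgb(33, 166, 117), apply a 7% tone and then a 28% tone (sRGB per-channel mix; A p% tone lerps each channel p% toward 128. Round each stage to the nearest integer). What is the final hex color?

Per channel, c → c + 0.07(128 − c):
  R: 33 + 6.65 = 39.65 → 40
  G: 166 − 2.66 = 163.34 → 163
  B: 117 + 0.07×(128−117) = 117 + 0.77 = 117.77 → 118
After the tone: rgb(40, 163, 118) = #28A376.
Lerp each channel 28% toward 128:
  R: 40 + 0.28×(128−40) = 40 + 24.64 = 64.64 → 65
  G: 163 + 0.28×(128−163) = 163 − 9.8 = 153.2 → 153
  B: 118 + 2.8 = 120.8 → 121
rgb(65, 153, 121) = #419979.

#419979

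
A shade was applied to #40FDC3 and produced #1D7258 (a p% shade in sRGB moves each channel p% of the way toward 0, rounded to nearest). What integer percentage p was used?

55%

#40FDC3 is rgb(64, 253, 195); #1D7258 is rgb(29, 114, 88).
On the G channel (widest range): 114 ≈ 253 + (p/100)(0 − 253), so p ≈ 100×(114 − 253)/(0 − 253) = -13900/-253 = 54.94.
p = 55 reproduces all three channels after rounding.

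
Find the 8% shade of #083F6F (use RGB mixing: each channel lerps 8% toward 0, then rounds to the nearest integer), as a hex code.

#073A66

#083F6F is rgb(8, 63, 111).
Lerp each channel 8% toward 0:
  R: 8 + 0.08×(0−8) = 8 − 0.64 = 7.36 → 7
  G: 63 − 5.04 = 57.96 → 58
  B: 111 + 0.08×(0−111) = 111 − 8.88 = 102.12 → 102
rgb(7, 58, 102) = #073A66.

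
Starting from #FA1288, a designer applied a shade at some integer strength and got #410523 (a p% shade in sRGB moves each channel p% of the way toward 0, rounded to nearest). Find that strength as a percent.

74%

#FA1288 is rgb(250, 18, 136); #410523 is rgb(65, 5, 35).
On the R channel (widest range): 65 ≈ 250 + (p/100)(0 − 250), so p ≈ 100×(65 − 250)/(0 − 250) = -18500/-250 = 74.00.
p = 74 reproduces all three channels after rounding.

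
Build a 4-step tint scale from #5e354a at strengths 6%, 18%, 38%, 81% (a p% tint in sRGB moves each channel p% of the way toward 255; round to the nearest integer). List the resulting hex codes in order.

#684155, #7b596b, #9b828f, #e0d9dd

#5e354a is rgb(94, 53, 74).
6%: (94 + 9.66 = 103.66→104, 53 + 12.12 = 65.12→65, 74 + 10.86 = 84.86→85) → #684155
18%: (94 + 28.98 = 122.98→123, 53 + 36.36 = 89.36→89, 74 + 32.58 = 106.58→107) → #7b596b
38%: (94 + 61.18 = 155.18→155, 53 + 76.76 = 129.76→130, 74 + 68.78 = 142.78→143) → #9b828f
81%: (94 + 130.41 = 224.41→224, 53 + 163.62 = 216.62→217, 74 + 146.61 = 220.61→221) → #e0d9dd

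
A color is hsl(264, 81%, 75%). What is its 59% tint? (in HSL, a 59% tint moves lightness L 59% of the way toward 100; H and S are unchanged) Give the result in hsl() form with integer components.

hsl(264, 81%, 90%)

L moves 59% from 75 toward 100: 75 + 14.75 = 89.75 → 90.
H and S are unchanged.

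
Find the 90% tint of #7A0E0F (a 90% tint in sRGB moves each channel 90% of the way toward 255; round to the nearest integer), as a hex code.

#F2E7E7

#7A0E0F is rgb(122, 14, 15).
A 90% tint moves each channel 90% toward 255:
  R: 122 + 0.9×(255−122) = 122 + 119.7 = 241.7 → 242
  G: 14 + 0.9×(255−14) = 14 + 216.9 = 230.9 → 231
  B: 15 + 0.9×(255−15) = 15 + 216 = 231 → 231
rgb(242, 231, 231) = #F2E7E7.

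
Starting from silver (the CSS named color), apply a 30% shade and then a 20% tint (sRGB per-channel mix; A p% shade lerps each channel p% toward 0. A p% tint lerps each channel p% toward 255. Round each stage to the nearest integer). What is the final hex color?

CSS silver is rgb(192, 192, 192).
A 30% shade moves each channel 30% toward 0:
  R: 192 − 57.6 = 134.4 → 134
  G: 192 + 0.3×(0−192) = 192 − 57.6 = 134.4 → 134
  B: 192 + 0.3×(0−192) = 192 − 57.6 = 134.4 → 134
After the shade: rgb(134, 134, 134) = #868686.
Lerp each channel 20% toward 255:
  R: 134 + 0.2×(255−134) = 134 + 24.2 = 158.2 → 158
  G: 134 + 0.2×(255−134) = 134 + 24.2 = 158.2 → 158
  B: 134 + 24.2 = 158.2 → 158
rgb(158, 158, 158) = #9E9E9E.

#9E9E9E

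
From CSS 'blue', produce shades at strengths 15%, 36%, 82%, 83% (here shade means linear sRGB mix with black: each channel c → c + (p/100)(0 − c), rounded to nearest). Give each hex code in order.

CSS blue is rgb(0, 0, 255).
15%: (0→0, 0→0, 255 − 38.25 = 216.75→217) → #0000d9
36%: (0→0, 0→0, 255 − 91.8 = 163.2→163) → #0000a3
82%: (0→0, 0→0, 255 − 209.1 = 45.9→46) → #00002e
83%: (0→0, 0→0, 255 − 211.65 = 43.35→43) → #00002b

#0000d9, #0000a3, #00002e, #00002b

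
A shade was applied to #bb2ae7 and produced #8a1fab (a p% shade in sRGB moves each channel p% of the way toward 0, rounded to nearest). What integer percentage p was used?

#bb2ae7 is rgb(187, 42, 231); #8a1fab is rgb(138, 31, 171).
On the B channel (widest range): 171 ≈ 231 + (p/100)(0 − 231), so p ≈ 100×(171 − 231)/(0 − 231) = -6000/-231 = 25.97.
p = 26 reproduces all three channels after rounding.

26%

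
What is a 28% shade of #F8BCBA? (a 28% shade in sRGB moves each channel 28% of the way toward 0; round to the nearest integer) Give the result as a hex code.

#F8BCBA is rgb(248, 188, 186).
Lerp each channel 28% toward 0:
  R: 248 + 0.28×(0−248) = 248 − 69.44 = 178.56 → 179
  G: 188 + 0.28×(0−188) = 188 − 52.64 = 135.36 → 135
  B: 186 − 52.08 = 133.92 → 134
rgb(179, 135, 134) = #B38786.

#B38786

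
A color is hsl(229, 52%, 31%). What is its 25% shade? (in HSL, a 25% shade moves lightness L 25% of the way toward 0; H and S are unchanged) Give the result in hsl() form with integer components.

L moves 25% from 31 toward 0: 31 − 7.75 = 23.25 → 23.
H and S are unchanged.

hsl(229, 52%, 23%)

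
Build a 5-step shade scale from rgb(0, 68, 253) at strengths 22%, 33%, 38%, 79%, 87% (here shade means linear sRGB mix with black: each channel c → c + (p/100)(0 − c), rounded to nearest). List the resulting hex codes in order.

#0035c5, #002eaa, #002a9d, #000e35, #000921

22%: (0→0, 68 − 14.96 = 53.04→53, 253 − 55.66 = 197.34→197) → #0035c5
33%: (0→0, 68 − 22.44 = 45.56→46, 253 − 83.49 = 169.51→170) → #002eaa
38%: (0→0, 68 − 25.84 = 42.16→42, 253 − 96.14 = 156.86→157) → #002a9d
79%: (0→0, 68 − 53.72 = 14.28→14, 253 − 199.87 = 53.13→53) → #000e35
87%: (0→0, 68 − 59.16 = 8.84→9, 253 − 220.11 = 32.89→33) → #000921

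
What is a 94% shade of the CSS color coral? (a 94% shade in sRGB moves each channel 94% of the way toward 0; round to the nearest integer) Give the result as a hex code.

#0F0805

CSS coral is rgb(255, 127, 80).
Per channel, c → c + 0.94(0 − c):
  R: 255 + 0.94×(0−255) = 255 − 239.7 = 15.3 → 15
  G: 127 + 0.94×(0−127) = 127 − 119.38 = 7.62 → 8
  B: 80 − 75.2 = 4.8 → 5
rgb(15, 8, 5) = #0F0805.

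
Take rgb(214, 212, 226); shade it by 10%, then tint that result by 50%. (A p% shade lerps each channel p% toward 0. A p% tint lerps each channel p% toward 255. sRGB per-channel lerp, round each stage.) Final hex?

A 10% shade moves each channel 10% toward 0:
  R: 214 − 21.4 = 192.6 → 193
  G: 212 − 21.2 = 190.8 → 191
  B: 226 + 0.1×(0−226) = 226 − 22.6 = 203.4 → 203
After the shade: rgb(193, 191, 203) = #c1bfcb.
Lerp each channel 50% toward 255:
  R: 193 + 0.5×(255−193) = 193 + 31 = 224 → 224
  G: 191 + 0.5×(255−191) = 191 + 32 = 223 → 223
  B: 203 + 26 = 229 → 229
rgb(224, 223, 229) = #e0dfe5.

#e0dfe5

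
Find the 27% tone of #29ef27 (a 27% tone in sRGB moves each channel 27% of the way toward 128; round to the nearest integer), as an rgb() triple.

#29ef27 is rgb(41, 239, 39).
A 27% tone moves each channel 27% toward 128:
  R: 41 + 0.27×(128−41) = 41 + 23.49 = 64.49 → 64
  G: 239 + 0.27×(128−239) = 239 − 29.97 = 209.03 → 209
  B: 39 + 0.27×(128−39) = 39 + 24.03 = 63.03 → 63

rgb(64, 209, 63)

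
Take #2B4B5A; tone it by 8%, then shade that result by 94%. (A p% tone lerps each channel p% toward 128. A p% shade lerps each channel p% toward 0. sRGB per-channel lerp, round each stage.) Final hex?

#2B4B5A is rgb(43, 75, 90).
Lerp each channel 8% toward 128:
  R: 43 + 0.08×(128−43) = 43 + 6.8 = 49.8 → 50
  G: 75 + 4.24 = 79.24 → 79
  B: 90 + 3.04 = 93.04 → 93
After the tone: rgb(50, 79, 93) = #324F5D.
Per channel, c → c + 0.94(0 − c):
  R: 50 + 0.94×(0−50) = 50 − 47 = 3 → 3
  G: 79 + 0.94×(0−79) = 79 − 74.26 = 4.74 → 5
  B: 93 − 87.42 = 5.58 → 6
rgb(3, 5, 6) = #030506.

#030506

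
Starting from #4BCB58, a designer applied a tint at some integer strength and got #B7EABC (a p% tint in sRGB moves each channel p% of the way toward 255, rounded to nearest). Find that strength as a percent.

#4BCB58 is rgb(75, 203, 88); #B7EABC is rgb(183, 234, 188).
On the R channel (widest range): 183 ≈ 75 + (p/100)(255 − 75), so p ≈ 100×(183 − 75)/(255 − 75) = 10800/180 = 60.00.
p = 60 reproduces all three channels after rounding.

60%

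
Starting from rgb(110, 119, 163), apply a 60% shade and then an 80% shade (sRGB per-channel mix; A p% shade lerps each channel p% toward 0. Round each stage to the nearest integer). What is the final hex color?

#090A0D

Lerp each channel 60% toward 0:
  R: 110 − 66 = 44 → 44
  G: 119 + 0.6×(0−119) = 119 − 71.4 = 47.6 → 48
  B: 163 + 0.6×(0−163) = 163 − 97.8 = 65.2 → 65
After the shade: rgb(44, 48, 65) = #2C3041.
Lerp each channel 80% toward 0:
  R: 44 − 35.2 = 8.8 → 9
  G: 48 − 38.4 = 9.6 → 10
  B: 65 + 0.8×(0−65) = 65 − 52 = 13 → 13
rgb(9, 10, 13) = #090A0D.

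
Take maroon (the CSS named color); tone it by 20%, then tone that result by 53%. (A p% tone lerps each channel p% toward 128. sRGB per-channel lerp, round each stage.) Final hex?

CSS maroon is rgb(128, 0, 0).
Per channel, c → c + 0.2(128 − c):
  R: 128 + 0 = 128 → 128
  G: 0 + 25.6 = 25.6 → 26
  B: 0 + 0.2×(128−0) = 0 + 25.6 = 25.6 → 26
After the tone: rgb(128, 26, 26) = #801a1a.
A 53% tone moves each channel 53% toward 128:
  R: 128 + 0.53×(128−128) = 128 + 0 = 128 → 128
  G: 26 + 54.06 = 80.06 → 80
  B: 26 + 0.53×(128−26) = 26 + 54.06 = 80.06 → 80
rgb(128, 80, 80) = #805050.

#805050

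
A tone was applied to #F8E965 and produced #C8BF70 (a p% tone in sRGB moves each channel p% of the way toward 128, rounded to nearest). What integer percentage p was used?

40%

#F8E965 is rgb(248, 233, 101); #C8BF70 is rgb(200, 191, 112).
On the R channel (widest range): 200 ≈ 248 + (p/100)(128 − 248), so p ≈ 100×(200 − 248)/(128 − 248) = -4800/-120 = 40.00.
p = 40 reproduces all three channels after rounding.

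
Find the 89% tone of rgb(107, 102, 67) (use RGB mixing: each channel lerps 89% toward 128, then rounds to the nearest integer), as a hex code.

#7E7D79

An 89% tone moves each channel 89% toward 128:
  R: 107 + 18.69 = 125.69 → 126
  G: 102 + 0.89×(128−102) = 102 + 23.14 = 125.14 → 125
  B: 67 + 0.89×(128−67) = 67 + 54.29 = 121.29 → 121
rgb(126, 125, 121) = #7E7D79.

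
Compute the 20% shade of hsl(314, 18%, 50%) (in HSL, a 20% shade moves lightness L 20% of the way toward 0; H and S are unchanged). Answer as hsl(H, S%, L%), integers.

hsl(314, 18%, 40%)

L moves 20% from 50 toward 0: 50 − 10 = 40 → 40.
H and S are unchanged.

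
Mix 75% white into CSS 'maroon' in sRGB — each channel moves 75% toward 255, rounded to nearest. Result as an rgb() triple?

rgb(223, 191, 191)

CSS maroon is rgb(128, 0, 0).
A 75% tint moves each channel 75% toward 255:
  R: 128 + 95.25 = 223.25 → 223
  G: 0 + 191.25 = 191.25 → 191
  B: 0 + 0.75×(255−0) = 0 + 191.25 = 191.25 → 191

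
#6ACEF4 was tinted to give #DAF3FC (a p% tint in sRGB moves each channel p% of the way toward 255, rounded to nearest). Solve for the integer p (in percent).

75%

#6ACEF4 is rgb(106, 206, 244); #DAF3FC is rgb(218, 243, 252).
On the R channel (widest range): 218 ≈ 106 + (p/100)(255 − 106), so p ≈ 100×(218 − 106)/(255 − 106) = 11200/149 = 75.17.
p = 75 reproduces all three channels after rounding.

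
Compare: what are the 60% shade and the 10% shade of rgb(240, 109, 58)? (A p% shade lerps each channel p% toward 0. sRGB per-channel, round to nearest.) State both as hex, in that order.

#602C17, #D86234

60% shade:
  R: 240 − 144 = 96 → 96
  G: 109 + 0.6×(0−109) = 109 − 65.4 = 43.6 → 44
  B: 58 − 34.8 = 23.2 → 23
  → #602C17
10% shade:
  R: 240 − 24 = 216 → 216
  G: 109 − 10.9 = 98.1 → 98
  B: 58 + 0.1×(0−58) = 58 − 5.8 = 52.2 → 52
  → #D86234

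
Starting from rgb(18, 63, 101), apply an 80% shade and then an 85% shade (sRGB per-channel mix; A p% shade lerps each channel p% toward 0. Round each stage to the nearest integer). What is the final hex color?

Lerp each channel 80% toward 0:
  R: 18 + 0.8×(0−18) = 18 − 14.4 = 3.6 → 4
  G: 63 − 50.4 = 12.6 → 13
  B: 101 + 0.8×(0−101) = 101 − 80.8 = 20.2 → 20
After the shade: rgb(4, 13, 20) = #040d14.
Per channel, c → c + 0.85(0 − c):
  R: 4 − 3.4 = 0.6 → 1
  G: 13 + 0.85×(0−13) = 13 − 11.05 = 1.95 → 2
  B: 20 + 0.85×(0−20) = 20 − 17 = 3 → 3
rgb(1, 2, 3) = #010203.

#010203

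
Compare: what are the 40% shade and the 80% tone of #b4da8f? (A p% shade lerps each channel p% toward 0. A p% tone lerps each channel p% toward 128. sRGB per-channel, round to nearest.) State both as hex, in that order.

#b4da8f is rgb(180, 218, 143).
40% shade:
  R: 180 + 0.4×(0−180) = 180 − 72 = 108 → 108
  G: 218 − 87.2 = 130.8 → 131
  B: 143 + 0.4×(0−143) = 143 − 57.2 = 85.8 → 86
  → #6c8356
80% tone:
  R: 180 + 0.8×(128−180) = 180 − 41.6 = 138.4 → 138
  G: 218 − 72 = 146 → 146
  B: 143 + 0.8×(128−143) = 143 − 12 = 131 → 131
  → #8a9283

#6c8356, #8a9283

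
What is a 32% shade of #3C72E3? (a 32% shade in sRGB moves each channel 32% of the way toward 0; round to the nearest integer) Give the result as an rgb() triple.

#3C72E3 is rgb(60, 114, 227).
Per channel, c → c + 0.32(0 − c):
  R: 60 + 0.32×(0−60) = 60 − 19.2 = 40.8 → 41
  G: 114 + 0.32×(0−114) = 114 − 36.48 = 77.52 → 78
  B: 227 + 0.32×(0−227) = 227 − 72.64 = 154.36 → 154

rgb(41, 78, 154)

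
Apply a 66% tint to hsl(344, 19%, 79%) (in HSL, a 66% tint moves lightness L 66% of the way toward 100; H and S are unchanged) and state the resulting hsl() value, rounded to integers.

hsl(344, 19%, 93%)

L moves 66% from 79 toward 100: 79 + 13.86 = 92.86 → 93.
H and S are unchanged.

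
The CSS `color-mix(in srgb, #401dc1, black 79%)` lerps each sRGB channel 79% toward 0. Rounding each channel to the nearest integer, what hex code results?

#401dc1 is rgb(64, 29, 193).
Lerp each channel 79% toward 0:
  R: 64 + 0.79×(0−64) = 64 − 50.56 = 13.44 → 13
  G: 29 + 0.79×(0−29) = 29 − 22.91 = 6.09 → 6
  B: 193 + 0.79×(0−193) = 193 − 152.47 = 40.53 → 41
rgb(13, 6, 41) = #0d0629.

#0d0629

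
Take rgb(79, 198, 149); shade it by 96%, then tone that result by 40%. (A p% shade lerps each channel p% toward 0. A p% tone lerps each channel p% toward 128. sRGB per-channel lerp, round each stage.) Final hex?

#353837

A 96% shade moves each channel 96% toward 0:
  R: 79 + 0.96×(0−79) = 79 − 75.84 = 3.16 → 3
  G: 198 − 190.08 = 7.92 → 8
  B: 149 + 0.96×(0−149) = 149 − 143.04 = 5.96 → 6
After the shade: rgb(3, 8, 6) = #030806.
A 40% tone moves each channel 40% toward 128:
  R: 3 + 50 = 53 → 53
  G: 8 + 48 = 56 → 56
  B: 6 + 48.8 = 54.8 → 55
rgb(53, 56, 55) = #353837.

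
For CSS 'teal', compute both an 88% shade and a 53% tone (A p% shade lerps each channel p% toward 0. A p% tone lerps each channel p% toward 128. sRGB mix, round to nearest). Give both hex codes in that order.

#000f0f, #448080

CSS teal is rgb(0, 128, 128).
88% shade:
  R: 0 + 0 = 0 → 0
  G: 128 − 112.64 = 15.36 → 15
  B: 128 + 0.88×(0−128) = 128 − 112.64 = 15.36 → 15
  → #000f0f
53% tone:
  R: 0 + 0.53×(128−0) = 0 + 67.84 = 67.84 → 68
  G: 128 + 0 = 128 → 128
  B: 128 + 0.53×(128−128) = 128 + 0 = 128 → 128
  → #448080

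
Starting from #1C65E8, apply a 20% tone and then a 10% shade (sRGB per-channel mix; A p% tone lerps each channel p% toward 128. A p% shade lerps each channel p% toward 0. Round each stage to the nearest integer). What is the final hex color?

#2B5FBE

#1C65E8 is rgb(28, 101, 232).
Per channel, c → c + 0.2(128 − c):
  R: 28 + 0.2×(128−28) = 28 + 20 = 48 → 48
  G: 101 + 0.2×(128−101) = 101 + 5.4 = 106.4 → 106
  B: 232 − 20.8 = 211.2 → 211
After the tone: rgb(48, 106, 211) = #306AD3.
A 10% shade moves each channel 10% toward 0:
  R: 48 + 0.1×(0−48) = 48 − 4.8 = 43.2 → 43
  G: 106 + 0.1×(0−106) = 106 − 10.6 = 95.4 → 95
  B: 211 + 0.1×(0−211) = 211 − 21.1 = 189.9 → 190
rgb(43, 95, 190) = #2B5FBE.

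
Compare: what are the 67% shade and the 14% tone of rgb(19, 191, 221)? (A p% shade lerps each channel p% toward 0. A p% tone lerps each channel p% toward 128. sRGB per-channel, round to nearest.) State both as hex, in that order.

67% shade:
  R: 19 + 0.67×(0−19) = 19 − 12.73 = 6.27 → 6
  G: 191 + 0.67×(0−191) = 191 − 127.97 = 63.03 → 63
  B: 221 − 148.07 = 72.93 → 73
  → #063f49
14% tone:
  R: 19 + 0.14×(128−19) = 19 + 15.26 = 34.26 → 34
  G: 191 − 8.82 = 182.18 → 182
  B: 221 + 0.14×(128−221) = 221 − 13.02 = 207.98 → 208
  → #22b6d0

#063f49, #22b6d0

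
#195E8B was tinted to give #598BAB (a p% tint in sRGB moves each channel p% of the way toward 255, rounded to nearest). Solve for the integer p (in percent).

#195E8B is rgb(25, 94, 139); #598BAB is rgb(89, 139, 171).
On the R channel (widest range): 89 ≈ 25 + (p/100)(255 − 25), so p ≈ 100×(89 − 25)/(255 − 25) = 6400/230 = 27.83.
p = 28 reproduces all three channels after rounding.

28%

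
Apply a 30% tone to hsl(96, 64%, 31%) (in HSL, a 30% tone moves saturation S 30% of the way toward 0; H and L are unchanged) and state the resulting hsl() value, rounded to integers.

S moves 30% from 64 toward 0: 64 − 19.2 = 44.8 → 45.
H and L are unchanged.

hsl(96, 45%, 31%)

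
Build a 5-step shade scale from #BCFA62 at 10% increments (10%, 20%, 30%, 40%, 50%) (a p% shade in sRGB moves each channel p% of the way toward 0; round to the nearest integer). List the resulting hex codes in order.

#BCFA62 is rgb(188, 250, 98).
10%: (188 − 18.8 = 169.2→169, 250 − 25 = 225→225, 98 − 9.8 = 88.2→88) → #A9E158
20%: (188 − 37.6 = 150.4→150, 250 − 50 = 200→200, 98 − 19.6 = 78.4→78) → #96C84E
30%: (188 − 56.4 = 131.6→132, 250 − 75 = 175→175, 98 − 29.4 = 68.6→69) → #84AF45
40%: (188 − 75.2 = 112.8→113, 250 − 100 = 150→150, 98 − 39.2 = 58.8→59) → #71963B
50%: (188 − 94 = 94→94, 250 − 125 = 125→125, 98 − 49 = 49→49) → #5E7D31

#A9E158, #96C84E, #84AF45, #71963B, #5E7D31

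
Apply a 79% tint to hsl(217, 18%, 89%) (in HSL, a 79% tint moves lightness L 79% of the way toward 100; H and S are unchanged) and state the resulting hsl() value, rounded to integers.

hsl(217, 18%, 98%)

L moves 79% from 89 toward 100: 89 + 8.69 = 97.69 → 98.
H and S are unchanged.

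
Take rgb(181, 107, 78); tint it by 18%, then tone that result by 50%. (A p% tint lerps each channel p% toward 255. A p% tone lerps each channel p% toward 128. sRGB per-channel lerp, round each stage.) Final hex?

Per channel, c → c + 0.18(255 − c):
  R: 181 + 13.32 = 194.32 → 194
  G: 107 + 0.18×(255−107) = 107 + 26.64 = 133.64 → 134
  B: 78 + 0.18×(255−78) = 78 + 31.86 = 109.86 → 110
After the tint: rgb(194, 134, 110) = #C2866E.
A 50% tone moves each channel 50% toward 128:
  R: 194 + 0.5×(128−194) = 194 − 33 = 161 → 161
  G: 134 − 3 = 131 → 131
  B: 110 + 0.5×(128−110) = 110 + 9 = 119 → 119
rgb(161, 131, 119) = #A18377.

#A18377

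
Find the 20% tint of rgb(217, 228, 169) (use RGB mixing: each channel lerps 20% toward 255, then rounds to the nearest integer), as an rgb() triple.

rgb(225, 233, 186)

A 20% tint moves each channel 20% toward 255:
  R: 217 + 0.2×(255−217) = 217 + 7.6 = 224.6 → 225
  G: 228 + 5.4 = 233.4 → 233
  B: 169 + 0.2×(255−169) = 169 + 17.2 = 186.2 → 186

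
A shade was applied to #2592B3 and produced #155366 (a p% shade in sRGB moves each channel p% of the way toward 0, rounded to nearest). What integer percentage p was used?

#2592B3 is rgb(37, 146, 179); #155366 is rgb(21, 83, 102).
On the B channel (widest range): 102 ≈ 179 + (p/100)(0 − 179), so p ≈ 100×(102 − 179)/(0 − 179) = -7700/-179 = 43.02.
p = 43 reproduces all three channels after rounding.

43%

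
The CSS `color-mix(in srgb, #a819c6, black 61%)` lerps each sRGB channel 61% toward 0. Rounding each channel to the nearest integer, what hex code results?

#420a4d

#a819c6 is rgb(168, 25, 198).
Per channel, c → c + 0.61(0 − c):
  R: 168 − 102.48 = 65.52 → 66
  G: 25 + 0.61×(0−25) = 25 − 15.25 = 9.75 → 10
  B: 198 + 0.61×(0−198) = 198 − 120.78 = 77.22 → 77
rgb(66, 10, 77) = #420a4d.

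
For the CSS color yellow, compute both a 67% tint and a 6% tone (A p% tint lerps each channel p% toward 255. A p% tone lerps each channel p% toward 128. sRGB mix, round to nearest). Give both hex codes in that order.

#ffffab, #f7f708

CSS yellow is rgb(255, 255, 0).
67% tint:
  R: 255 + 0.67×(255−255) = 255 + 0 = 255 → 255
  G: 255 + 0.67×(255−255) = 255 + 0 = 255 → 255
  B: 0 + 170.85 = 170.85 → 171
  → #ffffab
6% tone:
  R: 255 − 7.62 = 247.38 → 247
  G: 255 − 7.62 = 247.38 → 247
  B: 0 + 7.68 = 7.68 → 8
  → #f7f708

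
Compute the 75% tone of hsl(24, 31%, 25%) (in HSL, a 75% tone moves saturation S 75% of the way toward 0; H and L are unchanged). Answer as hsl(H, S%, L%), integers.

hsl(24, 8%, 25%)

S moves 75% from 31 toward 0: 31 − 23.25 = 7.75 → 8.
H and L are unchanged.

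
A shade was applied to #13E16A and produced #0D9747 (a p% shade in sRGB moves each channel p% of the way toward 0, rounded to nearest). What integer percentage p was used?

33%

#13E16A is rgb(19, 225, 106); #0D9747 is rgb(13, 151, 71).
On the G channel (widest range): 151 ≈ 225 + (p/100)(0 − 225), so p ≈ 100×(151 − 225)/(0 − 225) = -7400/-225 = 32.89.
p = 33 reproduces all three channels after rounding.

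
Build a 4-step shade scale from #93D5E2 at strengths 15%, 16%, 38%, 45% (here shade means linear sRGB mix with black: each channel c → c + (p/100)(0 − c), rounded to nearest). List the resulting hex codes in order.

#93D5E2 is rgb(147, 213, 226).
15%: (147 − 22.05 = 124.95→125, 213 − 31.95 = 181.05→181, 226 − 33.9 = 192.1→192) → #7DB5C0
16%: (147 − 23.52 = 123.48→123, 213 − 34.08 = 178.92→179, 226 − 36.16 = 189.84→190) → #7BB3BE
38%: (147 − 55.86 = 91.14→91, 213 − 80.94 = 132.06→132, 226 − 85.88 = 140.12→140) → #5B848C
45%: (147 − 66.15 = 80.85→81, 213 − 95.85 = 117.15→117, 226 − 101.7 = 124.3→124) → #51757C

#7DB5C0, #7BB3BE, #5B848C, #51757C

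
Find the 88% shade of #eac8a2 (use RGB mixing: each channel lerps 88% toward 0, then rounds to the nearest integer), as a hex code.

#eac8a2 is rgb(234, 200, 162).
Per channel, c → c + 0.88(0 − c):
  R: 234 + 0.88×(0−234) = 234 − 205.92 = 28.08 → 28
  G: 200 + 0.88×(0−200) = 200 − 176 = 24 → 24
  B: 162 + 0.88×(0−162) = 162 − 142.56 = 19.44 → 19
rgb(28, 24, 19) = #1c1813.

#1c1813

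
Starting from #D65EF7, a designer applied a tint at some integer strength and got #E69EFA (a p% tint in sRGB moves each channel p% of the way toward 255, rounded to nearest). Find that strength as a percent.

#D65EF7 is rgb(214, 94, 247); #E69EFA is rgb(230, 158, 250).
On the G channel (widest range): 158 ≈ 94 + (p/100)(255 − 94), so p ≈ 100×(158 − 94)/(255 − 94) = 6400/161 = 39.75.
p = 40 reproduces all three channels after rounding.

40%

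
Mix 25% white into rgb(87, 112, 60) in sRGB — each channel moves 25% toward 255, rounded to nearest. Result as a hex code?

Lerp each channel 25% toward 255:
  R: 87 + 42 = 129 → 129
  G: 112 + 0.25×(255−112) = 112 + 35.75 = 147.75 → 148
  B: 60 + 0.25×(255−60) = 60 + 48.75 = 108.75 → 109
rgb(129, 148, 109) = #81946D.

#81946D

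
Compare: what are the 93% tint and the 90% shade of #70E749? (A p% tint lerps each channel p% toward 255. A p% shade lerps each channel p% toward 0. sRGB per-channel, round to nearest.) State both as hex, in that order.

#F5FDF2, #0B1707

#70E749 is rgb(112, 231, 73).
93% tint:
  R: 112 + 0.93×(255−112) = 112 + 132.99 = 244.99 → 245
  G: 231 + 0.93×(255−231) = 231 + 22.32 = 253.32 → 253
  B: 73 + 0.93×(255−73) = 73 + 169.26 = 242.26 → 242
  → #F5FDF2
90% shade:
  R: 112 + 0.9×(0−112) = 112 − 100.8 = 11.2 → 11
  G: 231 + 0.9×(0−231) = 231 − 207.9 = 23.1 → 23
  B: 73 + 0.9×(0−73) = 73 − 65.7 = 7.3 → 7
  → #0B1707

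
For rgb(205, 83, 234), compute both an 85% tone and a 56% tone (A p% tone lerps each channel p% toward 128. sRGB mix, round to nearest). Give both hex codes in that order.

#8C7990, #A26CAF

85% tone:
  R: 205 + 0.85×(128−205) = 205 − 65.45 = 139.55 → 140
  G: 83 + 38.25 = 121.25 → 121
  B: 234 + 0.85×(128−234) = 234 − 90.1 = 143.9 → 144
  → #8C7990
56% tone:
  R: 205 − 43.12 = 161.88 → 162
  G: 83 + 0.56×(128−83) = 83 + 25.2 = 108.2 → 108
  B: 234 + 0.56×(128−234) = 234 − 59.36 = 174.64 → 175
  → #A26CAF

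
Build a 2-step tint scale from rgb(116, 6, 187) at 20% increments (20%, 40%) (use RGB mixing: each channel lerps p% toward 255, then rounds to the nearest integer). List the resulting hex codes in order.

#9038C9, #AC6AD6

20%: (116 + 27.8 = 143.8→144, 6 + 49.8 = 55.8→56, 187 + 13.6 = 200.6→201) → #9038C9
40%: (116 + 55.6 = 171.6→172, 6 + 99.6 = 105.6→106, 187 + 27.2 = 214.2→214) → #AC6AD6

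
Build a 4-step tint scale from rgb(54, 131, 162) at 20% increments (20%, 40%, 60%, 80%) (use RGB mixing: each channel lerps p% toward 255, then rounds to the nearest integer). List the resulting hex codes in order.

20%: (54 + 40.2 = 94.2→94, 131 + 24.8 = 155.8→156, 162 + 18.6 = 180.6→181) → #5E9CB5
40%: (54 + 80.4 = 134.4→134, 131 + 49.6 = 180.6→181, 162 + 37.2 = 199.2→199) → #86B5C7
60%: (54 + 120.6 = 174.6→175, 131 + 74.4 = 205.4→205, 162 + 55.8 = 217.8→218) → #AFCDDA
80%: (54 + 160.8 = 214.8→215, 131 + 99.2 = 230.2→230, 162 + 74.4 = 236.4→236) → #D7E6EC

#5E9CB5, #86B5C7, #AFCDDA, #D7E6EC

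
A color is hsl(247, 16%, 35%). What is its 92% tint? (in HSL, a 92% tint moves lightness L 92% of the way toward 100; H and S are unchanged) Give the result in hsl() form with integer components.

hsl(247, 16%, 95%)

L moves 92% from 35 toward 100: 35 + 59.8 = 94.8 → 95.
H and S are unchanged.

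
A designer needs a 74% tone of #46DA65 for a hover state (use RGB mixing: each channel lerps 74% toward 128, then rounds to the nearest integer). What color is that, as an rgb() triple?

rgb(113, 151, 121)

#46DA65 is rgb(70, 218, 101).
Per channel, c → c + 0.74(128 − c):
  R: 70 + 0.74×(128−70) = 70 + 42.92 = 112.92 → 113
  G: 218 + 0.74×(128−218) = 218 − 66.6 = 151.4 → 151
  B: 101 + 0.74×(128−101) = 101 + 19.98 = 120.98 → 121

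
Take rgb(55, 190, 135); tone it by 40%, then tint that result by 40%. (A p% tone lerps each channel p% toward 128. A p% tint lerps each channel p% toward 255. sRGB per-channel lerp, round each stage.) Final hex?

A 40% tone moves each channel 40% toward 128:
  R: 55 + 0.4×(128−55) = 55 + 29.2 = 84.2 → 84
  G: 190 + 0.4×(128−190) = 190 − 24.8 = 165.2 → 165
  B: 135 − 2.8 = 132.2 → 132
After the tone: rgb(84, 165, 132) = #54a584.
A 40% tint moves each channel 40% toward 255:
  R: 84 + 0.4×(255−84) = 84 + 68.4 = 152.4 → 152
  G: 165 + 0.4×(255−165) = 165 + 36 = 201 → 201
  B: 132 + 0.4×(255−132) = 132 + 49.2 = 181.2 → 181
rgb(152, 201, 181) = #98c9b5.

#98c9b5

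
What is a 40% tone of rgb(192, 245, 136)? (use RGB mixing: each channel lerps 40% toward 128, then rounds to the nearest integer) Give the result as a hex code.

#A6C685

Per channel, c → c + 0.4(128 − c):
  R: 192 + 0.4×(128−192) = 192 − 25.6 = 166.4 → 166
  G: 245 + 0.4×(128−245) = 245 − 46.8 = 198.2 → 198
  B: 136 + 0.4×(128−136) = 136 − 3.2 = 132.8 → 133
rgb(166, 198, 133) = #A6C685.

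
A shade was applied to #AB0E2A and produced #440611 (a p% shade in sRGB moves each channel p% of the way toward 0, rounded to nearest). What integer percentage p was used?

60%

#AB0E2A is rgb(171, 14, 42); #440611 is rgb(68, 6, 17).
On the R channel (widest range): 68 ≈ 171 + (p/100)(0 − 171), so p ≈ 100×(68 − 171)/(0 − 171) = -10300/-171 = 60.23.
p = 60 reproduces all three channels after rounding.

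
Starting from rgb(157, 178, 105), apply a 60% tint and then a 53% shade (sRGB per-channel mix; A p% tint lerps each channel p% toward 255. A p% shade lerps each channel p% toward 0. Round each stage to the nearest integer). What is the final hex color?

#66695C

Lerp each channel 60% toward 255:
  R: 157 + 58.8 = 215.8 → 216
  G: 178 + 0.6×(255−178) = 178 + 46.2 = 224.2 → 224
  B: 105 + 0.6×(255−105) = 105 + 90 = 195 → 195
After the tint: rgb(216, 224, 195) = #D8E0C3.
Lerp each channel 53% toward 0:
  R: 216 − 114.48 = 101.52 → 102
  G: 224 − 118.72 = 105.28 → 105
  B: 195 − 103.35 = 91.65 → 92
rgb(102, 105, 92) = #66695C.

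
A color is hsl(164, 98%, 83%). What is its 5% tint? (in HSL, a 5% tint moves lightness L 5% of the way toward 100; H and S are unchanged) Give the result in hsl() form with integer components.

hsl(164, 98%, 84%)

L moves 5% from 83 toward 100: 83 + 0.85 = 83.85 → 84.
H and S are unchanged.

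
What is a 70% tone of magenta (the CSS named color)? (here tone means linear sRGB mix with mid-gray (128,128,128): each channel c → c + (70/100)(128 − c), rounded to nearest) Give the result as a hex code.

#a65aa6

CSS magenta is rgb(255, 0, 255).
Per channel, c → c + 0.7(128 − c):
  R: 255 + 0.7×(128−255) = 255 − 88.9 = 166.1 → 166
  G: 0 + 0.7×(128−0) = 0 + 89.6 = 89.6 → 90
  B: 255 + 0.7×(128−255) = 255 − 88.9 = 166.1 → 166
rgb(166, 90, 166) = #a65aa6.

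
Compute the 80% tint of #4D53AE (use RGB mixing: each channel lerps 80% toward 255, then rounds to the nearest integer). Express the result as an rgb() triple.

#4D53AE is rgb(77, 83, 174).
An 80% tint moves each channel 80% toward 255:
  R: 77 + 142.4 = 219.4 → 219
  G: 83 + 137.6 = 220.6 → 221
  B: 174 + 64.8 = 238.8 → 239

rgb(219, 221, 239)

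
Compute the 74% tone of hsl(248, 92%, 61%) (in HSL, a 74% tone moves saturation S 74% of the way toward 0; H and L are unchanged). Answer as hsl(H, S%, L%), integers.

hsl(248, 24%, 61%)

S moves 74% from 92 toward 0: 92 − 68.08 = 23.92 → 24.
H and L are unchanged.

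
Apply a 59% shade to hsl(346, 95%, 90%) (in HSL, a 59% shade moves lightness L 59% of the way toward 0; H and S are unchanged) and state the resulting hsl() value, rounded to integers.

hsl(346, 95%, 37%)

L moves 59% from 90 toward 0: 90 − 53.1 = 36.9 → 37.
H and S are unchanged.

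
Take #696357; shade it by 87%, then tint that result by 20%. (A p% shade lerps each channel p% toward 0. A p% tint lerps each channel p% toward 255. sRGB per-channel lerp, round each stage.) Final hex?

#696357 is rgb(105, 99, 87).
Per channel, c → c + 0.87(0 − c):
  R: 105 + 0.87×(0−105) = 105 − 91.35 = 13.65 → 14
  G: 99 − 86.13 = 12.87 → 13
  B: 87 + 0.87×(0−87) = 87 − 75.69 = 11.31 → 11
After the shade: rgb(14, 13, 11) = #0e0d0b.
A 20% tint moves each channel 20% toward 255:
  R: 14 + 0.2×(255−14) = 14 + 48.2 = 62.2 → 62
  G: 13 + 0.2×(255−13) = 13 + 48.4 = 61.4 → 61
  B: 11 + 48.8 = 59.8 → 60
rgb(62, 61, 60) = #3e3d3c.

#3e3d3c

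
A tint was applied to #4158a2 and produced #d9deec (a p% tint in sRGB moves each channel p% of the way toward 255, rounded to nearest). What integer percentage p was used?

80%

#4158a2 is rgb(65, 88, 162); #d9deec is rgb(217, 222, 236).
On the R channel (widest range): 217 ≈ 65 + (p/100)(255 − 65), so p ≈ 100×(217 − 65)/(255 − 65) = 15200/190 = 80.00.
p = 80 reproduces all three channels after rounding.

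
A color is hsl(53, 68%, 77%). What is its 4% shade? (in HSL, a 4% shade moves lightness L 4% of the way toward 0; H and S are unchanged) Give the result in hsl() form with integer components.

hsl(53, 68%, 74%)

L moves 4% from 77 toward 0: 77 − 3.08 = 73.92 → 74.
H and S are unchanged.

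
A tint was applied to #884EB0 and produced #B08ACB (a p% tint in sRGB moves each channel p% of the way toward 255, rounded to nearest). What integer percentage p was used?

#884EB0 is rgb(136, 78, 176); #B08ACB is rgb(176, 138, 203).
On the G channel (widest range): 138 ≈ 78 + (p/100)(255 − 78), so p ≈ 100×(138 − 78)/(255 − 78) = 6000/177 = 33.90.
p = 34 reproduces all three channels after rounding.

34%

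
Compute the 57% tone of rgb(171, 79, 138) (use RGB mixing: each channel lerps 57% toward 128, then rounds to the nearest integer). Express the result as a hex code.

#926b84

Per channel, c → c + 0.57(128 − c):
  R: 171 + 0.57×(128−171) = 171 − 24.51 = 146.49 → 146
  G: 79 + 0.57×(128−79) = 79 + 27.93 = 106.93 → 107
  B: 138 − 5.7 = 132.3 → 132
rgb(146, 107, 132) = #926b84.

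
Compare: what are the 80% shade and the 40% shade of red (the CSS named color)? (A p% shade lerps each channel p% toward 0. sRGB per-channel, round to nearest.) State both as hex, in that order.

CSS red is rgb(255, 0, 0).
80% shade:
  R: 255 + 0.8×(0−255) = 255 − 204 = 51 → 51
  G: 0 + 0.8×(0−0) = 0 + 0 = 0 → 0
  B: 0 + 0.8×(0−0) = 0 + 0 = 0 → 0
  → #330000
40% shade:
  R: 255 + 0.4×(0−255) = 255 − 102 = 153 → 153
  G: 0 + 0 = 0 → 0
  B: 0 + 0 = 0 → 0
  → #990000

#330000, #990000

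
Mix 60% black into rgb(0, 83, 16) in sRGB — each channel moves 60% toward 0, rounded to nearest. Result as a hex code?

#002106

A 60% shade moves each channel 60% toward 0:
  R: 0 + 0.6×(0−0) = 0 + 0 = 0 → 0
  G: 83 + 0.6×(0−83) = 83 − 49.8 = 33.2 → 33
  B: 16 + 0.6×(0−16) = 16 − 9.6 = 6.4 → 6
rgb(0, 33, 6) = #002106.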